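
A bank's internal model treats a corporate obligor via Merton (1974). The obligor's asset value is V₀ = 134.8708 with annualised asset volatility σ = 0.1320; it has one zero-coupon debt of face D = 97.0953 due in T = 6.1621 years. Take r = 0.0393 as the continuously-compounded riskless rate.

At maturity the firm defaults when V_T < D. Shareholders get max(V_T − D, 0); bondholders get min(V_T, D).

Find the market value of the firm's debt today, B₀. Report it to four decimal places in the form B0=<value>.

d₁ = [ln(V₀/D) + (r + σ²/2)T] / (σ√T)
   = [ln(134.8708/97.0953) + (0.0393 + 0.5·0.1320²)·6.1621] / (0.1320·√6.1621)
   = [0.328624 + 0.295855] / 0.327671 = 1.905810
d₂ = d₁ − σ√T = 1.905810 − 0.327671 = 1.578139
N(d₁) = 0.971663,  N(d₂) = 0.942733,  e^(−rT) = 0.784922
E₀ = V₀·N(d₁) − D·e^(−rT)·N(d₂)
   = 134.8708·0.971663 − 97.0953·0.784922·0.942733 = 59.201078
B₀ = V₀ − E₀ = 134.8708 − 59.201078 = 75.669722

B0=75.6697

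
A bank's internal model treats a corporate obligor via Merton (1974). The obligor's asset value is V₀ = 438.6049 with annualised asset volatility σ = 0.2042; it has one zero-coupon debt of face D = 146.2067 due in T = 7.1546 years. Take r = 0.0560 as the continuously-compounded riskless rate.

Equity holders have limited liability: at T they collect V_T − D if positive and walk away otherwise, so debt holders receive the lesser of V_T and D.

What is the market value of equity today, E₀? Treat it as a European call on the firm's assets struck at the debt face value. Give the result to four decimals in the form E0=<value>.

d₁ = [ln(V₀/D) + (r + σ²/2)T] / (σ√T)
   = [ln(438.6049/146.2067) + (0.0560 + 0.5·0.2042²)·7.1546] / (0.2042·√7.1546)
   = [1.098578 + 0.549823] / 0.546196 = 3.017965
d₂ = d₁ − σ√T = 3.017965 − 0.546196 = 2.471769
N(d₁) = 0.998728,  N(d₂) = 0.993278,  e^(−rT) = 0.669879
E₀ = V₀·N(d₁) − D·e^(−rT)·N(d₂)
   = 438.6049·0.998728 − 146.2067·0.669879·0.993278 = 340.764357

E0=340.7644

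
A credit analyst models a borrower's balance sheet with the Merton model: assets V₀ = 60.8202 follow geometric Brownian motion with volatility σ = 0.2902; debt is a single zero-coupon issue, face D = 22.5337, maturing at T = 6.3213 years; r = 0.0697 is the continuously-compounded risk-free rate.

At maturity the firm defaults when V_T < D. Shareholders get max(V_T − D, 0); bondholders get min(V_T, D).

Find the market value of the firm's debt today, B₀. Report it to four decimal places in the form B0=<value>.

B0=14.3120

d₁ = [ln(V₀/D) + (r + σ²/2)T] / (σ√T)
   = [ln(60.8202/22.5337) + (0.0697 + 0.5·0.2902²)·6.3213] / (0.2902·√6.3213)
   = [0.992910 + 0.706772] / 0.729627 = 2.329523
d₂ = d₁ − σ√T = 2.329523 − 0.729627 = 1.599897
N(d₁) = 0.990084,  N(d₂) = 0.945189,  e^(−rT) = 0.643654
E₀ = V₀·N(d₁) − D·e^(−rT)·N(d₂)
   = 60.8202·0.990084 − 22.5337·0.643654·0.945189 = 46.508199
B₀ = V₀ − E₀ = 60.8202 − 46.508199 = 14.312001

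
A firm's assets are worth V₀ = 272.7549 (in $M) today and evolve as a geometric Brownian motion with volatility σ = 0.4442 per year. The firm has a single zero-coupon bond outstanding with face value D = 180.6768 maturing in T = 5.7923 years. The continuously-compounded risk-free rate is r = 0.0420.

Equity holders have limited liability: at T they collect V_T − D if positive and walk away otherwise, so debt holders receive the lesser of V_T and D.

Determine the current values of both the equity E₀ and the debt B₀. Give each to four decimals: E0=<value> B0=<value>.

E0=163.2419 B0=109.5130

d₁ = [ln(V₀/D) + (r + σ²/2)T] / (σ√T)
   = [ln(272.7549/180.6768) + (0.0420 + 0.5·0.4442²)·5.7923] / (0.4442·√5.7923)
   = [0.411864 + 0.814726] / 1.069065 = 1.147349
d₂ = d₁ − σ√T = 1.147349 − 1.069065 = 0.078284
N(d₁) = 0.874381,  N(d₂) = 0.531199,  e^(−rT) = 0.784055
E₀ = V₀·N(d₁) − D·e^(−rT)·N(d₂)
   = 272.7549·0.874381 − 180.6768·0.784055·0.531199 = 163.241884
B₀ = V₀ − E₀ = 272.7549 − 163.241884 = 109.513016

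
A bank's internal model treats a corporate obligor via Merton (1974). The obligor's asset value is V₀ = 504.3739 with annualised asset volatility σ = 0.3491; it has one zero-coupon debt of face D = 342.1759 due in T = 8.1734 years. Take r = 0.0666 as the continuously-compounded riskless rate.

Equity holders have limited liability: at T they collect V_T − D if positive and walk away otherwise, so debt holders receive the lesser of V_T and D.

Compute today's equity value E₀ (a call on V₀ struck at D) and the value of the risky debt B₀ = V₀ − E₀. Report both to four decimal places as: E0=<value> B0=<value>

d₁ = [ln(V₀/D) + (r + σ²/2)T] / (σ√T)
   = [ln(504.3739/342.1759) + (0.0666 + 0.5·0.3491²)·8.1734] / (0.3491·√8.1734)
   = [0.387993 + 1.042398] / 0.998048 = 1.433189
d₂ = d₁ − σ√T = 1.433189 − 0.998048 = 0.435142
N(d₁) = 0.924098,  N(d₂) = 0.668270,  e^(−rT) = 0.580220
E₀ = V₀·N(d₁) − D·e^(−rT)·N(d₂)
   = 504.3739·0.924098 − 342.1759·0.580220·0.668270 = 333.414474
B₀ = V₀ − E₀ = 504.3739 − 333.414474 = 170.959426

E0=333.4145 B0=170.9594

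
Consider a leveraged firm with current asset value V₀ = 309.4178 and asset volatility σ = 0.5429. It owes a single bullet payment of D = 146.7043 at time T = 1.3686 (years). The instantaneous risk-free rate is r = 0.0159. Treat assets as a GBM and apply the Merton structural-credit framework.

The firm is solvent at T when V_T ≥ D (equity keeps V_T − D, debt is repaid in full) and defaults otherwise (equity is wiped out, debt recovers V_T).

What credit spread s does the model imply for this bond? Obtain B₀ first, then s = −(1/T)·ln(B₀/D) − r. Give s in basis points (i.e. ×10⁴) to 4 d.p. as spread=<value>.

spread=371.7975

d₁ = [ln(V₀/D) + (r + σ²/2)T] / (σ√T)
   = [ln(309.4178/146.7043) + (0.0159 + 0.5·0.5429²)·1.3686] / (0.5429·√1.3686)
   = [0.746273 + 0.223452] / 0.635123 = 1.526829
d₂ = d₁ − σ√T = 1.526829 − 0.635123 = 0.891706
N(d₁) = 0.936598,  N(d₂) = 0.813725,  e^(−rT) = 0.978474
E₀ = V₀·N(d₁) − D·e^(−rT)·N(d₂)
   = 309.4178·0.936598 − 146.7043·0.978474·0.813725 = 172.992932
B₀ = V₀ − E₀ = 309.4178 − 172.992932 = 136.424868
spread = −(1/T)·ln(B₀/D) − r = −(1/1.3686)·ln(136.424868/146.7043) − 0.0159 = 0.03717975
in basis points: 0.03717975 × 10⁴ = 371.7975 bp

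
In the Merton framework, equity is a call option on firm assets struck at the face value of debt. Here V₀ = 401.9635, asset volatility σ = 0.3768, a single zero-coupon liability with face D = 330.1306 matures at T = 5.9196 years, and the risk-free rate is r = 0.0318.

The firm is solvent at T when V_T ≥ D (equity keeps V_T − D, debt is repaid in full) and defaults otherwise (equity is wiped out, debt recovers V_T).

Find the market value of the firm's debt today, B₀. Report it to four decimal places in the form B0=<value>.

d₁ = [ln(V₀/D) + (r + σ²/2)T] / (σ√T)
   = [ln(401.9635/330.1306) + (0.0318 + 0.5·0.3768²)·5.9196] / (0.3768·√5.9196)
   = [0.196873 + 0.608470] / 0.916763 = 0.878464
d₂ = d₁ − σ√T = 0.878464 − 0.916763 = -0.038299
N(d₁) = 0.810154,  N(d₂) = 0.484725,  e^(−rT) = 0.828413
E₀ = V₀·N(d₁) − D·e^(−rT)·N(d₂)
   = 401.9635·0.810154 − 330.1306·0.828413·0.484725 = 193.087653
B₀ = V₀ − E₀ = 401.9635 − 193.087653 = 208.875847

B0=208.8758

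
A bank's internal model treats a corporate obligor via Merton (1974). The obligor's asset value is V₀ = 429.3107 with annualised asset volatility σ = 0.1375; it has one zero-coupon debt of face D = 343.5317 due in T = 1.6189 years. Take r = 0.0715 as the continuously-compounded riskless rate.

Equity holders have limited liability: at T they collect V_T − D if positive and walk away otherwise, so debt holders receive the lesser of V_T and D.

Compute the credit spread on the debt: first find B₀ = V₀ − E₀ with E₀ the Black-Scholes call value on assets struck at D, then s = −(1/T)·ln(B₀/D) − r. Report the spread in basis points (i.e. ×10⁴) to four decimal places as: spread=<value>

d₁ = [ln(V₀/D) + (r + σ²/2)T] / (σ√T)
   = [ln(429.3107/343.5317) + (0.0715 + 0.5·0.1375²)·1.6189] / (0.1375·√1.6189)
   = [0.222902 + 0.131055] / 0.174950 = 2.023193
d₂ = d₁ − σ√T = 2.023193 − 0.174950 = 1.848243
N(d₁) = 0.978473,  N(d₂) = 0.967716,  e^(−rT) = 0.890697
E₀ = V₀·N(d₁) − D·e^(−rT)·N(d₂)
   = 429.3107·0.978473 − 343.5317·0.890697·0.967716 = 123.964755
B₀ = V₀ − E₀ = 429.3107 − 123.964755 = 305.345945
spread = −(1/T)·ln(B₀/D) − r = −(1/1.6189)·ln(305.345945/343.5317) − 0.0715 = 0.00128647
in basis points: 0.00128647 × 10⁴ = 12.8647 bp

spread=12.8647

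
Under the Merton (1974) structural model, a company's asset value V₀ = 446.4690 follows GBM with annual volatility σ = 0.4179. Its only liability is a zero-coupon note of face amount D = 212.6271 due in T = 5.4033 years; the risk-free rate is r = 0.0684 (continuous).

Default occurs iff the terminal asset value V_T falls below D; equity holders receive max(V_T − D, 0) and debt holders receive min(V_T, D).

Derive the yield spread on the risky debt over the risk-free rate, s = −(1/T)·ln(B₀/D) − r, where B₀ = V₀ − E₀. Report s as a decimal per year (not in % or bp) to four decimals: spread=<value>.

d₁ = [ln(V₀/D) + (r + σ²/2)T] / (σ√T)
   = [ln(446.4690/212.6271) + (0.0684 + 0.5·0.4179²)·5.4033] / (0.4179·√5.4033)
   = [0.741830 + 0.841403] / 0.971409 = 1.629832
d₂ = d₁ − σ√T = 1.629832 − 0.971409 = 0.658424
N(d₁) = 0.948432,  N(d₂) = 0.744867,  e^(−rT) = 0.691021
E₀ = V₀·N(d₁) − D·e^(−rT)·N(d₂)
   = 446.4690·0.948432 − 212.6271·0.691021·0.744867 = 314.002184
B₀ = V₀ − E₀ = 446.4690 − 314.002184 = 132.466816
spread = −(1/T)·ln(B₀/D) − r = −(1/5.4033)·ln(132.466816/212.6271) − 0.0684 = 0.01917755

spread=0.0192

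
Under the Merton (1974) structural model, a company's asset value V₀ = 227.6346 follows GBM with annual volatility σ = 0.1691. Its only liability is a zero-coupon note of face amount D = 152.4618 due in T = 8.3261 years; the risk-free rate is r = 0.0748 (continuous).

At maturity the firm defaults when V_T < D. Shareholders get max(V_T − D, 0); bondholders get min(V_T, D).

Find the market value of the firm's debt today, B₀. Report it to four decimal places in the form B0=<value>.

d₁ = [ln(V₀/D) + (r + σ²/2)T] / (σ√T)
   = [ln(227.6346/152.4618) + (0.0748 + 0.5·0.1691²)·8.3261] / (0.1691·√8.3261)
   = [0.400828 + 0.741834] / 0.487938 = 2.341818
d₂ = d₁ − σ√T = 2.341818 − 0.487938 = 1.853881
N(d₁) = 0.990405,  N(d₂) = 0.968122,  e^(−rT) = 0.536444
E₀ = V₀·N(d₁) − D·e^(−rT)·N(d₂)
   = 227.6346·0.990405 − 152.4618·0.536444·0.968122 = 146.270380
B₀ = V₀ − E₀ = 227.6346 − 146.270380 = 81.364220

B0=81.3642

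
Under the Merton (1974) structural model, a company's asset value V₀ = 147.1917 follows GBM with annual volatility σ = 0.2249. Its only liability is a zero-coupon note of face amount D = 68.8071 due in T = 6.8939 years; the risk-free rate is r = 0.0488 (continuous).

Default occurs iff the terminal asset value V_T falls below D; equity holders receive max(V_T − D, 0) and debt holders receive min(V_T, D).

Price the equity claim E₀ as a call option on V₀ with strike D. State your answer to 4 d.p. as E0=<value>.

d₁ = [ln(V₀/D) + (r + σ²/2)T] / (σ√T)
   = [ln(147.1917/68.8071) + (0.0488 + 0.5·0.2249²)·6.8939] / (0.2249·√6.8939)
   = [0.760429 + 0.510769] / 0.590503 = 2.152738
d₂ = d₁ − σ√T = 2.152738 − 0.590503 = 1.562236
N(d₁) = 0.984330,  N(d₂) = 0.940884,  e^(−rT) = 0.714321
E₀ = V₀·N(d₁) − D·e^(−rT)·N(d₂)
   = 147.1917·0.984330 − 68.8071·0.714321·0.940884 = 98.640466

E0=98.6405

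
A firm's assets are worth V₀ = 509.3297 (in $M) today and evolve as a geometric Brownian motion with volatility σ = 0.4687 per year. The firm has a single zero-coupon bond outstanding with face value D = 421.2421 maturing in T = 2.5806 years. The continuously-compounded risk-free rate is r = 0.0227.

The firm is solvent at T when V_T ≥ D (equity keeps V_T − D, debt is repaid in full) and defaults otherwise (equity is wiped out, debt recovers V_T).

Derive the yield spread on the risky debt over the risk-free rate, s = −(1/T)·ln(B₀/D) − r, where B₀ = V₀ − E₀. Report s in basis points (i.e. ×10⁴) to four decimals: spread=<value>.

spread=917.8632

d₁ = [ln(V₀/D) + (r + σ²/2)T] / (σ√T)
   = [ln(509.3297/421.2421) + (0.0227 + 0.5·0.4687²)·2.5806] / (0.4687·√2.5806)
   = [0.189888 + 0.342032] / 0.752931 = 0.706466
d₂ = d₁ − σ√T = 0.706466 − 0.752931 = -0.046465
N(d₁) = 0.760051,  N(d₂) = 0.481470,  e^(−rT) = 0.943103
E₀ = V₀·N(d₁) − D·e^(−rT)·N(d₂)
   = 509.3297·0.760051 − 421.2421·0.943103·0.481470 = 195.840681
B₀ = V₀ − E₀ = 509.3297 − 195.840681 = 313.489019
spread = −(1/T)·ln(B₀/D) − r = −(1/2.5806)·ln(313.489019/421.2421) − 0.0227 = 0.09178632
in basis points: 0.09178632 × 10⁴ = 917.8632 bp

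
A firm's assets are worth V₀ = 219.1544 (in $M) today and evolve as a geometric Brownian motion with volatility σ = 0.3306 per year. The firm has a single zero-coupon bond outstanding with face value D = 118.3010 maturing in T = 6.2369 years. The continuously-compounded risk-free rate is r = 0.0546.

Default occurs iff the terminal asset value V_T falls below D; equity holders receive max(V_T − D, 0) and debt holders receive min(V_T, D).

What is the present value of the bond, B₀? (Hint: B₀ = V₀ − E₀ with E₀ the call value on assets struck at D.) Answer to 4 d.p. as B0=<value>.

d₁ = [ln(V₀/D) + (r + σ²/2)T] / (σ√T)
   = [ln(219.1544/118.3010) + (0.0546 + 0.5·0.3306²)·6.2369] / (0.3306·√6.2369)
   = [0.616544 + 0.681370] / 0.825633 = 1.572023
d₂ = d₁ − σ√T = 1.572023 − 0.825633 = 0.746389
N(d₁) = 0.942027,  N(d₂) = 0.772284,  e^(−rT) = 0.711390
E₀ = V₀·N(d₁) − D·e^(−rT)·N(d₂)
   = 219.1544·0.942027 − 118.3010·0.711390·0.772284 = 141.455477
B₀ = V₀ − E₀ = 219.1544 − 141.455477 = 77.698923

B0=77.6989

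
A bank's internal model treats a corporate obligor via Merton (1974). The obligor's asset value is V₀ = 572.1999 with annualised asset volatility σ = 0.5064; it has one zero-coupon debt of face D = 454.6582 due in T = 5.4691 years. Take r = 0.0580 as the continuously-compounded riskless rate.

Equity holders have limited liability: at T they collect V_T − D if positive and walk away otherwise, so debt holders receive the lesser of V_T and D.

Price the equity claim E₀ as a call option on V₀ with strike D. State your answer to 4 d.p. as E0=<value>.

E0=340.3135

d₁ = [ln(V₀/D) + (r + σ²/2)T] / (σ√T)
   = [ln(572.1999/454.6582) + (0.0580 + 0.5·0.5064²)·5.4691] / (0.5064·√5.4691)
   = [0.229942 + 1.018458] / 1.184272 = 1.054150
d₂ = d₁ − σ√T = 1.054150 − 1.184272 = -0.130122
N(d₁) = 0.854093,  N(d₂) = 0.448235,  e^(−rT) = 0.728179
E₀ = V₀·N(d₁) − D·e^(−rT)·N(d₂)
   = 572.1999·0.854093 − 454.6582·0.728179·0.448235 = 340.313542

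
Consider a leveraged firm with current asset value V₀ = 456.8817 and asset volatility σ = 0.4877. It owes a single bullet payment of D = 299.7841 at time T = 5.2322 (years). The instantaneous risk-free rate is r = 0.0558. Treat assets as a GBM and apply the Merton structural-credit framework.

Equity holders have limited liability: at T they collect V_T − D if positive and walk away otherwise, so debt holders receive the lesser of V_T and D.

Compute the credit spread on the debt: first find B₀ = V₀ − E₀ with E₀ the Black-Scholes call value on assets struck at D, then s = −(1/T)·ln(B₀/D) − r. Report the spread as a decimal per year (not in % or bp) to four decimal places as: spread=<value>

spread=0.0503

d₁ = [ln(V₀/D) + (r + σ²/2)T] / (σ√T)
   = [ln(456.8817/299.7841) + (0.0558 + 0.5·0.4877²)·5.2322] / (0.4877·√5.2322)
   = [0.421362 + 0.914200] / 1.115565 = 1.197206
d₂ = d₁ − σ√T = 1.197206 − 1.115565 = 0.081641
N(d₁) = 0.884387,  N(d₂) = 0.532534,  e^(−rT) = 0.746801
E₀ = V₀·N(d₁) − D·e^(−rT)·N(d₂)
   = 456.8817·0.884387 − 299.7841·0.746801·0.532534 = 284.837019
B₀ = V₀ − E₀ = 456.8817 − 284.837019 = 172.044681
spread = −(1/T)·ln(B₀/D) − r = −(1/5.2322)·ln(172.044681/299.7841) − 0.0558 = 0.05033286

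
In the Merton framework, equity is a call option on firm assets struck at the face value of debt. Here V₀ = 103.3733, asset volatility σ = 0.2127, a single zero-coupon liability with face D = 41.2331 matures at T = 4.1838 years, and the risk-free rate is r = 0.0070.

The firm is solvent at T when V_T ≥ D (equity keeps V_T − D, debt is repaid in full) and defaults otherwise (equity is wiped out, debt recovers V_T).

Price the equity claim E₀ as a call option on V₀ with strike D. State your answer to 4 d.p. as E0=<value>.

E0=63.4724

d₁ = [ln(V₀/D) + (r + σ²/2)T] / (σ√T)
   = [ln(103.3733/41.2331) + (0.0070 + 0.5·0.2127²)·4.1838] / (0.2127·√4.1838)
   = [0.919105 + 0.123927] / 0.435064 = 2.397424
d₂ = d₁ − σ√T = 2.397424 − 0.435064 = 1.962360
N(d₁) = 0.991745,  N(d₂) = 0.975140,  e^(−rT) = 0.971138
E₀ = V₀·N(d₁) − D·e^(−rT)·N(d₂)
   = 103.3733·0.991745 − 41.2331·0.971138·0.975140 = 63.472359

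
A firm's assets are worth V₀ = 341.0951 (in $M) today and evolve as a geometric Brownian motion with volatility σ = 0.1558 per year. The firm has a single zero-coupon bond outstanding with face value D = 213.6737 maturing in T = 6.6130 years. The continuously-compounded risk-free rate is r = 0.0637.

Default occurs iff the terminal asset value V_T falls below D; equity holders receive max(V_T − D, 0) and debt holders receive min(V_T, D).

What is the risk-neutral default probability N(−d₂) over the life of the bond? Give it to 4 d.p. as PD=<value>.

PD=0.0218

d₁ = [ln(V₀/D) + (r + σ²/2)T] / (σ√T)
   = [ln(341.0951/213.6737) + (0.0637 + 0.5·0.1558²)·6.6130] / (0.1558·√6.6130)
   = [0.467711 + 0.501509] / 0.400651 = 2.419111
d₂ = d₁ − σ√T = 2.419111 − 0.400651 = 2.018459
risk-neutral PD = N(−d₂) = N(-2.018459) = 0.021772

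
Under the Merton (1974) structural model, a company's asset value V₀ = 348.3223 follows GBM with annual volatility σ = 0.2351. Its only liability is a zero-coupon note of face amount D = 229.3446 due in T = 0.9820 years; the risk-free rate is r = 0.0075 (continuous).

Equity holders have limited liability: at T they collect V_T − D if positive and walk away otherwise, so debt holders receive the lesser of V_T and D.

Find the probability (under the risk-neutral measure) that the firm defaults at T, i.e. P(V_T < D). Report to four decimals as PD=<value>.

d₁ = [ln(V₀/D) + (r + σ²/2)T] / (σ√T)
   = [ln(348.3223/229.3446) + (0.0075 + 0.5·0.2351²)·0.9820] / (0.2351·√0.9820)
   = [0.417903 + 0.034504] / 0.232974 = 1.941870
d₂ = d₁ − σ√T = 1.941870 − 0.232974 = 1.708895
risk-neutral PD = N(−d₂) = N(-1.708895) = 0.043735

PD=0.0437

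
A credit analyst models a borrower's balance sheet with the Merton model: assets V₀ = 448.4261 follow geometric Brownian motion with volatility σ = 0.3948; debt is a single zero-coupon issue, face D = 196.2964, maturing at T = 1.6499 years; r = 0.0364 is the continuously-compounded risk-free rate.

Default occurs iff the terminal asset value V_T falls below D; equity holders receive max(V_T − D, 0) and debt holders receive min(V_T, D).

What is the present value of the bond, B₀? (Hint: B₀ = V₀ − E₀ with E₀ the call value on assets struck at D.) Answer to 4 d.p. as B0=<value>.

B0=182.5355

d₁ = [ln(V₀/D) + (r + σ²/2)T] / (σ√T)
   = [ln(448.4261/196.2964) + (0.0364 + 0.5·0.3948²)·1.6499] / (0.3948·√1.6499)
   = [0.826118 + 0.188639] / 0.507114 = 2.001042
d₂ = d₁ − σ√T = 2.001042 − 0.507114 = 1.493927
N(d₁) = 0.977306,  N(d₂) = 0.932403,  e^(−rT) = 0.941711
E₀ = V₀·N(d₁) − D·e^(−rT)·N(d₂)
   = 448.4261·0.977306 − 196.2964·0.941711·0.932403 = 265.890645
B₀ = V₀ − E₀ = 448.4261 − 265.890645 = 182.535455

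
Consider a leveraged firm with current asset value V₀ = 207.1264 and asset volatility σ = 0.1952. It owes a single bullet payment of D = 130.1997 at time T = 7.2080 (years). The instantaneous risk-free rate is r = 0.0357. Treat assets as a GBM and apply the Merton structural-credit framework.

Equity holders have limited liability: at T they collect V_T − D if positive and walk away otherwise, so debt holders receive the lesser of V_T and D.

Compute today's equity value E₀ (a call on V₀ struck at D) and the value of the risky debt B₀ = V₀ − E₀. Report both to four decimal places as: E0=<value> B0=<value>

d₁ = [ln(V₀/D) + (r + σ²/2)T] / (σ√T)
   = [ln(207.1264/130.1997) + (0.0357 + 0.5·0.1952²)·7.2080] / (0.1952·√7.2080)
   = [0.464260 + 0.394649] / 0.524067 = 1.638928
d₂ = d₁ − σ√T = 1.638928 − 0.524067 = 1.114860
N(d₁) = 0.949386,  N(d₂) = 0.867545,  e^(−rT) = 0.773116
E₀ = V₀·N(d₁) − D·e^(−rT)·N(d₂)
   = 207.1264·0.949386 − 130.1997·0.773116·0.867545 = 109.316216
B₀ = V₀ − E₀ = 207.1264 − 109.316216 = 97.810184

E0=109.3162 B0=97.8102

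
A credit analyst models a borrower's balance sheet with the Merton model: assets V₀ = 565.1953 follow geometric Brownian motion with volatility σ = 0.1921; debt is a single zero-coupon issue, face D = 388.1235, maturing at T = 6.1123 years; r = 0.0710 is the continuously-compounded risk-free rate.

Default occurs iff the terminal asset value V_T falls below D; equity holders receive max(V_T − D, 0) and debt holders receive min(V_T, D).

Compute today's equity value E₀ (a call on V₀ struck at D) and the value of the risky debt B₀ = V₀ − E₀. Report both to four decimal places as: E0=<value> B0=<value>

E0=316.8845 B0=248.3108

d₁ = [ln(V₀/D) + (r + σ²/2)T] / (σ√T)
   = [ln(565.1953/388.1235) + (0.0710 + 0.5·0.1921²)·6.1123] / (0.1921·√6.1123)
   = [0.375848 + 0.546753] / 0.474930 = 1.942602
d₂ = d₁ − σ√T = 1.942602 − 0.474930 = 1.467672
N(d₁) = 0.973968,  N(d₂) = 0.928903,  e^(−rT) = 0.647930
E₀ = V₀·N(d₁) − D·e^(−rT)·N(d₂)
   = 565.1953·0.973968 − 388.1235·0.647930·0.928903 = 316.884533
B₀ = V₀ − E₀ = 565.1953 − 316.884533 = 248.310767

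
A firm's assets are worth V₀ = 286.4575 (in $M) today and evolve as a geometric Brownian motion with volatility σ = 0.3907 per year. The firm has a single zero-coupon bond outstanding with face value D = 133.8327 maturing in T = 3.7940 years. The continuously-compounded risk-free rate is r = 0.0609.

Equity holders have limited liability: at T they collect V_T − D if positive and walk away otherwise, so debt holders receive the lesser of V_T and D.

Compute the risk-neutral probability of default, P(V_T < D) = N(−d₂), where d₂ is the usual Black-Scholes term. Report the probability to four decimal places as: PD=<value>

d₁ = [ln(V₀/D) + (r + σ²/2)T] / (σ√T)
   = [ln(286.4575/133.8327) + (0.0609 + 0.5·0.3907²)·3.7940] / (0.3907·√3.7940)
   = [0.761000 + 0.520625] / 0.761013 = 1.684104
d₂ = d₁ − σ√T = 1.684104 − 0.761013 = 0.923091
risk-neutral PD = N(−d₂) = N(-0.923091) = 0.177980

PD=0.1780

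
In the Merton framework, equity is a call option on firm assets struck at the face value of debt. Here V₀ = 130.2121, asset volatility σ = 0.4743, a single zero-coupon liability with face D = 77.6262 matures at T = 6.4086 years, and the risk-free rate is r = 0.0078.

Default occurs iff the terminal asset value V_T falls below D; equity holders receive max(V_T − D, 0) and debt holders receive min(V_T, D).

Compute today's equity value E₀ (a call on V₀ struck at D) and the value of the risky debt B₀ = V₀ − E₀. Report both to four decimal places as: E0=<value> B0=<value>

E0=78.6005 B0=51.6116

d₁ = [ln(V₀/D) + (r + σ²/2)T] / (σ√T)
   = [ln(130.2121/77.6262) + (0.0078 + 0.5·0.4743²)·6.4086] / (0.4743·√6.4086)
   = [0.517260 + 0.770828] / 1.200701 = 1.072780
d₂ = d₁ − σ√T = 1.072780 − 1.200701 = -0.127920
N(d₁) = 0.858315,  N(d₂) = 0.449106,  e^(−rT) = 0.951242
E₀ = V₀·N(d₁) − D·e^(−rT)·N(d₂)
   = 130.2121·0.858315 − 77.6262·0.951242·0.449106 = 78.600453
B₀ = V₀ − E₀ = 130.2121 − 78.600453 = 51.611647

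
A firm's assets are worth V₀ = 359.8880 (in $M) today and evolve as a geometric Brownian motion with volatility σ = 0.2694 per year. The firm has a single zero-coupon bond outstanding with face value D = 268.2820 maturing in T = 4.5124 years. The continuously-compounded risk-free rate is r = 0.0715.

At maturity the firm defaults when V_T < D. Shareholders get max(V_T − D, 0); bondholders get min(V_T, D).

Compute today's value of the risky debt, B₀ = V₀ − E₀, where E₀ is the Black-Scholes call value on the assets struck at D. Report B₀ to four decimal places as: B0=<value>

d₁ = [ln(V₀/D) + (r + σ²/2)T] / (σ√T)
   = [ln(359.8880/268.2820) + (0.0715 + 0.5·0.2694²)·4.5124] / (0.2694·√4.5124)
   = [0.293754 + 0.486383] / 0.572271 = 1.363232
d₂ = d₁ − σ√T = 1.363232 − 0.572271 = 0.790962
N(d₁) = 0.913595,  N(d₂) = 0.785517,  e^(−rT) = 0.724237
E₀ = V₀·N(d₁) − D·e^(−rT)·N(d₂)
   = 359.8880·0.913595 − 268.2820·0.724237·0.785517 = 176.166275
B₀ = V₀ − E₀ = 359.8880 − 176.166275 = 183.721725

B0=183.7217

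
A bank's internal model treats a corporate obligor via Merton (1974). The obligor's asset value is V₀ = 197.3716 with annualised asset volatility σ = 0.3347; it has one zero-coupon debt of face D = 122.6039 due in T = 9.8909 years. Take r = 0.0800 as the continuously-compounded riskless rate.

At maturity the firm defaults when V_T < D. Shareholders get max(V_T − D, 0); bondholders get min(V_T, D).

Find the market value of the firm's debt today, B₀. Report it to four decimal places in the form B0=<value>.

d₁ = [ln(V₀/D) + (r + σ²/2)T] / (σ√T)
   = [ln(197.3716/122.6039) + (0.0800 + 0.5·0.3347²)·9.8909] / (0.3347·√9.8909)
   = [0.476129 + 1.345282] / 1.052625 = 1.730351
d₂ = d₁ − σ√T = 1.730351 − 1.052625 = 0.677727
N(d₁) = 0.958216,  N(d₂) = 0.751027,  e^(−rT) = 0.453268
E₀ = V₀·N(d₁) − D·e^(−rT)·N(d₂)
   = 197.3716·0.958216 − 122.6039·0.453268·0.751027 = 147.388268
B₀ = V₀ − E₀ = 197.3716 − 147.388268 = 49.983332

B0=49.9833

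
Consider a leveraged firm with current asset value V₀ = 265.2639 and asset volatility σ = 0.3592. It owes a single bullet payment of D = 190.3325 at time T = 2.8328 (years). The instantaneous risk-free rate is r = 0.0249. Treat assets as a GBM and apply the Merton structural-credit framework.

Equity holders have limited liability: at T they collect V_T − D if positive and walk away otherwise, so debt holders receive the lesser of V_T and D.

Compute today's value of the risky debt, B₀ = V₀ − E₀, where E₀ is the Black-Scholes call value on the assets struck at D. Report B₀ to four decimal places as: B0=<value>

B0=158.0187

d₁ = [ln(V₀/D) + (r + σ²/2)T] / (σ√T)
   = [ln(265.2639/190.3325) + (0.0249 + 0.5·0.3592²)·2.8328] / (0.3592·√2.8328)
   = [0.331953 + 0.253287] / 0.604567 = 0.968032
d₂ = d₁ − σ√T = 0.968032 − 0.604567 = 0.363465
N(d₁) = 0.833486,  N(d₂) = 0.641871,  e^(−rT) = 0.931894
E₀ = V₀·N(d₁) − D·e^(−rT)·N(d₂)
   = 265.2639·0.833486 − 190.3325·0.931894·0.641871 = 107.245224
B₀ = V₀ − E₀ = 265.2639 − 107.245224 = 158.018676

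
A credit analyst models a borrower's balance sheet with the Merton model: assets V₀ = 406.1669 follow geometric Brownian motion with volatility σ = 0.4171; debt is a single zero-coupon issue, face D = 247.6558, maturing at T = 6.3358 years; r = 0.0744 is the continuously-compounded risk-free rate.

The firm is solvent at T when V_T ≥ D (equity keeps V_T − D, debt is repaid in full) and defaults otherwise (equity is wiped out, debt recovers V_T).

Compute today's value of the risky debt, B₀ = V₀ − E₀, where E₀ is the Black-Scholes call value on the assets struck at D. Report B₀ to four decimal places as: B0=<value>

B0=131.1806

d₁ = [ln(V₀/D) + (r + σ²/2)T] / (σ√T)
   = [ln(406.1669/247.6558) + (0.0744 + 0.5·0.4171²)·6.3358] / (0.4171·√6.3358)
   = [0.494724 + 1.022511] / 1.049883 = 1.445147
d₂ = d₁ − σ√T = 1.445147 − 1.049883 = 0.395264
N(d₁) = 0.925792,  N(d₂) = 0.653676,  e^(−rT) = 0.624138
E₀ = V₀·N(d₁) − D·e^(−rT)·N(d₂)
   = 406.1669·0.925792 − 247.6558·0.624138·0.653676 = 274.986314
B₀ = V₀ − E₀ = 406.1669 − 274.986314 = 131.180586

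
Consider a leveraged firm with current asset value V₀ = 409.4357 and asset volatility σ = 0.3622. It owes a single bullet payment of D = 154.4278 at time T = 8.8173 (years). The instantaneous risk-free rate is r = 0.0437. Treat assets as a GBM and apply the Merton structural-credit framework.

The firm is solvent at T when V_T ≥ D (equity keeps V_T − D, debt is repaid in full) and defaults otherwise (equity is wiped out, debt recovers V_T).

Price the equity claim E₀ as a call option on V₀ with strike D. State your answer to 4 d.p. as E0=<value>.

E0=314.2988

d₁ = [ln(V₀/D) + (r + σ²/2)T] / (σ√T)
   = [ln(409.4357/154.4278) + (0.0437 + 0.5·0.3622²)·8.8173] / (0.3622·√8.8173)
   = [0.975053 + 0.963682] / 1.075514 = 1.802612
d₂ = d₁ − σ√T = 1.802612 − 1.075514 = 0.727097
N(d₁) = 0.964275,  N(d₂) = 0.766417,  e^(−rT) = 0.680236
E₀ = V₀·N(d₁) − D·e^(−rT)·N(d₂)
   = 409.4357·0.964275 − 154.4278·0.680236·0.766417 = 314.298759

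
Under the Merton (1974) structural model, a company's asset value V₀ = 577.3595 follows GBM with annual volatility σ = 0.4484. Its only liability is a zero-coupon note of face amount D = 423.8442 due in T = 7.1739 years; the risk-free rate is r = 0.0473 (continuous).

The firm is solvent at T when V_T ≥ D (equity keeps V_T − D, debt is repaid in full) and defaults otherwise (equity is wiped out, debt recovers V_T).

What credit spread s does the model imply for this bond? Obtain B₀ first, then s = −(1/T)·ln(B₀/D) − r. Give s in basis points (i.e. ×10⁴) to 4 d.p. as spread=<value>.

d₁ = [ln(V₀/D) + (r + σ²/2)T] / (σ√T)
   = [ln(577.3595/423.8442) + (0.0473 + 0.5·0.4484²)·7.1739] / (0.4484·√7.1739)
   = [0.309099 + 1.060527] / 1.201001 = 1.140404
d₂ = d₁ − σ√T = 1.140404 − 1.201001 = -0.060597
N(d₁) = 0.872941,  N(d₂) = 0.475840,  e^(−rT) = 0.712251
E₀ = V₀·N(d₁) − D·e^(−rT)·N(d₂)
   = 577.3595·0.872941 − 423.8442·0.712251·0.475840 = 360.352570
B₀ = V₀ − E₀ = 577.3595 − 360.352570 = 217.006930
spread = −(1/T)·ln(B₀/D) − r = −(1/7.1739)·ln(217.006930/423.8442) − 0.0473 = 0.04601558
in basis points: 0.04601558 × 10⁴ = 460.1558 bp

spread=460.1558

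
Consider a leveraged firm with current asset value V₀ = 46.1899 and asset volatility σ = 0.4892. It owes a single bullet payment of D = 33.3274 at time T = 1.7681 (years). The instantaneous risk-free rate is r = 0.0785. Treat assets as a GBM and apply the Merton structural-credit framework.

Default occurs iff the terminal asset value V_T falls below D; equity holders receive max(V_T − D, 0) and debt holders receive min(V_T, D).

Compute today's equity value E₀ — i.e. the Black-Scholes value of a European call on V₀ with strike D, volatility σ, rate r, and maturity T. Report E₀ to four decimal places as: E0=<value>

E0=20.3993

d₁ = [ln(V₀/D) + (r + σ²/2)T] / (σ√T)
   = [ln(46.1899/33.3274) + (0.0785 + 0.5·0.4892²)·1.7681] / (0.4892·√1.7681)
   = [0.326381 + 0.350364] / 0.650489 = 1.040364
d₂ = d₁ − σ√T = 1.040364 − 0.650489 = 0.389875
N(d₁) = 0.850915,  N(d₂) = 0.651685,  e^(−rT) = 0.870406
E₀ = V₀·N(d₁) − D·e^(−rT)·N(d₂)
   = 46.1899·0.850915 − 33.3274·0.870406·0.651685 = 20.399331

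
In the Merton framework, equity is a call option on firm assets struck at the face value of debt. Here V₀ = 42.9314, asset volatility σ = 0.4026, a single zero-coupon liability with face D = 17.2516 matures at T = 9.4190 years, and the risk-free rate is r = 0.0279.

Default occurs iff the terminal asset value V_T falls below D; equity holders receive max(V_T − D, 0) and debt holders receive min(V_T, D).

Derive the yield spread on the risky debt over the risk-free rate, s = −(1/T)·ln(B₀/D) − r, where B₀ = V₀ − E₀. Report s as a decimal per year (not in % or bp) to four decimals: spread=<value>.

spread=0.0212

d₁ = [ln(V₀/D) + (r + σ²/2)T] / (σ√T)
   = [ln(42.9314/17.2516) + (0.0279 + 0.5·0.4026²)·9.4190] / (0.4026·√9.4190)
   = [0.911699 + 1.026138] / 1.235595 = 1.568343
d₂ = d₁ − σ√T = 1.568343 − 1.235595 = 0.332747
N(d₁) = 0.941599,  N(d₂) = 0.630338,  e^(−rT) = 0.768903
E₀ = V₀·N(d₁) − D·e^(−rT)·N(d₂)
   = 42.9314·0.941599 − 17.2516·0.768903·0.630338 = 32.062871
B₀ = V₀ − E₀ = 42.9314 − 32.062871 = 10.868529
spread = −(1/T)·ln(B₀/D) − r = −(1/9.4190)·ln(10.868529/17.2516) − 0.0279 = 0.02115336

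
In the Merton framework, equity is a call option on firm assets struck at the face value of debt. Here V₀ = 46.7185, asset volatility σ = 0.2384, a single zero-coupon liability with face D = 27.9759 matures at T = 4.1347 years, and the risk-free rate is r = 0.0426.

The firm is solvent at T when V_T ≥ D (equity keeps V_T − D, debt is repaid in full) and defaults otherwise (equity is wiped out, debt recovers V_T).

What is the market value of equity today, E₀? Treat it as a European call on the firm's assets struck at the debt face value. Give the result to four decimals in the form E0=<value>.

E0=23.8106

d₁ = [ln(V₀/D) + (r + σ²/2)T] / (σ√T)
   = [ln(46.7185/27.9759) + (0.0426 + 0.5·0.2384²)·4.1347] / (0.2384·√4.1347)
   = [0.512797 + 0.293635] / 0.484762 = 1.663564
d₂ = d₁ − σ√T = 1.663564 − 0.484762 = 1.178802
N(d₁) = 0.951900,  N(d₂) = 0.880762,  e^(−rT) = 0.838502
E₀ = V₀·N(d₁) − D·e^(−rT)·N(d₂)
   = 46.7185·0.951900 − 27.9759·0.838502·0.880762 = 23.810577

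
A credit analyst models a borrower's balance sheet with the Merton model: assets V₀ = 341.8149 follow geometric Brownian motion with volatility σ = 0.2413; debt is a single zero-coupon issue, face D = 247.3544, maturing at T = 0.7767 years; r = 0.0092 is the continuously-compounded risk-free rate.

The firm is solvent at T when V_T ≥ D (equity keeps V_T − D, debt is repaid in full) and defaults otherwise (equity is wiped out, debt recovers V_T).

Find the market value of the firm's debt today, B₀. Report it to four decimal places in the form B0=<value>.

B0=244.0071

d₁ = [ln(V₀/D) + (r + σ²/2)T] / (σ√T)
   = [ln(341.8149/247.3544) + (0.0092 + 0.5·0.2413²)·0.7767] / (0.2413·√0.7767)
   = [0.323447 + 0.029758] / 0.212659 = 1.660897
d₂ = d₁ − σ√T = 1.660897 − 0.212659 = 1.448238
N(d₁) = 0.951633,  N(d₂) = 0.926225,  e^(−rT) = 0.992880
E₀ = V₀·N(d₁) − D·e^(−rT)·N(d₂)
   = 341.8149·0.951633 − 247.3544·0.992880·0.926225 = 97.807824
B₀ = V₀ − E₀ = 341.8149 − 97.807824 = 244.007076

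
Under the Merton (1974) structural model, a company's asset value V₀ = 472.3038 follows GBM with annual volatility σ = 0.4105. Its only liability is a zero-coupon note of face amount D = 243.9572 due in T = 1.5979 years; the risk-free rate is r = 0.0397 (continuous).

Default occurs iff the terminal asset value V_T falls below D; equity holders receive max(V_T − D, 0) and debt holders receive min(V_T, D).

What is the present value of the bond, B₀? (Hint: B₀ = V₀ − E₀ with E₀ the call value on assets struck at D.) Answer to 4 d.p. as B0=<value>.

B0=222.7895

d₁ = [ln(V₀/D) + (r + σ²/2)T] / (σ√T)
   = [ln(472.3038/243.9572) + (0.0397 + 0.5·0.4105²)·1.5979] / (0.4105·√1.5979)
   = [0.660630 + 0.198068] / 0.518905 = 1.654826
d₂ = d₁ − σ√T = 1.654826 − 0.518905 = 1.135921
N(d₁) = 0.951020,  N(d₂) = 0.872005,  e^(−rT) = 0.938534
E₀ = V₀·N(d₁) − D·e^(−rT)·N(d₂)
   = 472.3038·0.951020 − 243.9572·0.938534·0.872005 = 249.514338
B₀ = V₀ − E₀ = 472.3038 − 249.514338 = 222.789462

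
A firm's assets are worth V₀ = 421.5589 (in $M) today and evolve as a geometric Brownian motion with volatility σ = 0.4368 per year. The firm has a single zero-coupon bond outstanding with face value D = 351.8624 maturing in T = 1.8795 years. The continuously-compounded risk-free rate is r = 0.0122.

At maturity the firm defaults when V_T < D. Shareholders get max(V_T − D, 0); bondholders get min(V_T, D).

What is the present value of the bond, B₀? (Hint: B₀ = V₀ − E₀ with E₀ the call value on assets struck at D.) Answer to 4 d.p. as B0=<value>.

d₁ = [ln(V₀/D) + (r + σ²/2)T] / (σ√T)
   = [ln(421.5589/351.8624) + (0.0122 + 0.5·0.4368²)·1.8795] / (0.4368·√1.8795)
   = [0.180719 + 0.202229] / 0.598830 = 0.639493
d₂ = d₁ − σ√T = 0.639493 − 0.598830 = 0.040663
N(d₁) = 0.738749,  N(d₂) = 0.516218,  e^(−rT) = 0.977331
E₀ = V₀·N(d₁) − D·e^(−rT)·N(d₂)
   = 421.5589·0.738749 − 351.8624·0.977331·0.516218 = 133.906144
B₀ = V₀ − E₀ = 421.5589 − 133.906144 = 287.652756

B0=287.6528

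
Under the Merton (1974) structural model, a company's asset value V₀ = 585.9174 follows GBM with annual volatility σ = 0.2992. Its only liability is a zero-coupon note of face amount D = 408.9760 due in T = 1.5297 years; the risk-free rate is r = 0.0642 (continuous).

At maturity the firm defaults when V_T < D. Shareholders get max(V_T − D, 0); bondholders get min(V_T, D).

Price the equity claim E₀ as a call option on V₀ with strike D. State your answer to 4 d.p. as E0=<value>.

d₁ = [ln(V₀/D) + (r + σ²/2)T] / (σ√T)
   = [ln(585.9174/408.9760) + (0.0642 + 0.5·0.2992²)·1.5297] / (0.2992·√1.5297)
   = [0.359522 + 0.166677] / 0.370054 = 1.421953
d₂ = d₁ − σ√T = 1.421953 − 0.370054 = 1.051899
N(d₁) = 0.922480,  N(d₂) = 0.853577,  e^(−rT) = 0.906461
E₀ = V₀·N(d₁) − D·e^(−rT)·N(d₂)
   = 585.9174·0.922480 − 408.9760·0.906461·0.853577 = 224.058154

E0=224.0582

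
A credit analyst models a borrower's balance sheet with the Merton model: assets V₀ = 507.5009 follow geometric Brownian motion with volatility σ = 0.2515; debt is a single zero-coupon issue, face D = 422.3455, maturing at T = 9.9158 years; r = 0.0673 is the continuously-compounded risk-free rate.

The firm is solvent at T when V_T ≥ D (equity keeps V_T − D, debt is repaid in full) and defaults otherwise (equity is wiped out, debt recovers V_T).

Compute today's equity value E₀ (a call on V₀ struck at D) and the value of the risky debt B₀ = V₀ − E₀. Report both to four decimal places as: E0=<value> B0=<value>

E0=308.8140 B0=198.6869

d₁ = [ln(V₀/D) + (r + σ²/2)T] / (σ√T)
   = [ln(507.5009/422.3455) + (0.0673 + 0.5·0.2515²)·9.9158] / (0.2515·√9.9158)
   = [0.183675 + 0.980932] / 0.791957 = 1.470542
d₂ = d₁ − σ√T = 1.470542 − 0.791957 = 0.678584
N(d₁) = 0.929292,  N(d₂) = 0.751299,  e^(−rT) = 0.513075
E₀ = V₀·N(d₁) − D·e^(−rT)·N(d₂)
   = 507.5009·0.929292 − 422.3455·0.513075·0.751299 = 308.814025
B₀ = V₀ − E₀ = 507.5009 − 308.814025 = 198.686875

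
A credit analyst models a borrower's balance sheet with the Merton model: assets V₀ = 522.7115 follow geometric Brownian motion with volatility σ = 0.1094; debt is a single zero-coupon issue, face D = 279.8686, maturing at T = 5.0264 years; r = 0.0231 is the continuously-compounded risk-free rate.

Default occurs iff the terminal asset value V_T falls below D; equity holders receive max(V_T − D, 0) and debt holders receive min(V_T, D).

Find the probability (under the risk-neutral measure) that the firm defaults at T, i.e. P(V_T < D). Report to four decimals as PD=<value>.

d₁ = [ln(V₀/D) + (r + σ²/2)T] / (σ√T)
   = [ln(522.7115/279.8686) + (0.0231 + 0.5·0.1094²)·5.0264] / (0.1094·√5.0264)
   = [0.624709 + 0.146189] / 0.245271 = 3.143049
d₂ = d₁ − σ√T = 3.143049 − 0.245271 = 2.897778
risk-neutral PD = N(−d₂) = N(-2.897778) = 0.001879

PD=0.0019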